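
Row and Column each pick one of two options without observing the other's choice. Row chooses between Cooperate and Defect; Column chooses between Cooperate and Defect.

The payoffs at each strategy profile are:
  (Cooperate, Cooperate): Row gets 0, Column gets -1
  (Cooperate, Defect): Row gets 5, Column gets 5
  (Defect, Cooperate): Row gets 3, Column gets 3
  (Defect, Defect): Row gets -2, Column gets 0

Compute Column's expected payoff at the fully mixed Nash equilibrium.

5/3

First find x, the probability Row plays Cooperate, from Column's indifference between Cooperate and Defect: −x + 3(1−x) = 5x, giving x = 1/3.
Since Column is indifferent in equilibrium, Column's expected payoff equals the payoff from either column against (1/3, 2/3). Using Cooperate: −(1/3) + 3(2/3) = 5/3.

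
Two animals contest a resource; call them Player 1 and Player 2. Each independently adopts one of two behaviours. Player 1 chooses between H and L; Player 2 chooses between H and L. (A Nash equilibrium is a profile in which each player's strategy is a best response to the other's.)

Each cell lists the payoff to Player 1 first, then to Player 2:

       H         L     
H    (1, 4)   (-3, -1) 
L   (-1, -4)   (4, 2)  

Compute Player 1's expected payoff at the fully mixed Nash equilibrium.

First find y, the probability Player 2 plays H, from Player 1's indifference between H and L: y − 3(1−y) = −y + 4(1−y), giving y = 7/9.
Since Player 1 is indifferent in equilibrium, Player 1's expected payoff equals the payoff from either row against (7/9, 2/9). Using H: (7/9) − 3(2/9) = 1/9.

1/9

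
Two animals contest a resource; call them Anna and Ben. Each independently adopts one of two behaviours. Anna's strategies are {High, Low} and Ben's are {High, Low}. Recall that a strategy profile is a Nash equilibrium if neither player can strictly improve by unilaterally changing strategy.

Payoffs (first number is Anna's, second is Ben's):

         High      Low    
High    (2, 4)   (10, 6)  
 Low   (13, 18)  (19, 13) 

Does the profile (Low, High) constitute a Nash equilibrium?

Yes

At (Low, High), Anna earns 13; switching to High would give 2, so Anna has no profitable deviation.
Ben earns 18; switching to Low would give 13, so Ben has no profitable deviation.
Neither player can gain by a unilateral deviation, so this profile is a Nash equilibrium.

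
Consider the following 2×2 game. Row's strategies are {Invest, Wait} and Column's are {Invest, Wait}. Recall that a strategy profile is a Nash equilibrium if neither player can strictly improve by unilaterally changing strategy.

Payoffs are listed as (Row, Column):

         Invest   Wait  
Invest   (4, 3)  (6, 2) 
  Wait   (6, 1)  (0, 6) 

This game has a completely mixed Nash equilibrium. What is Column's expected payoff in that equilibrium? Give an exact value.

First find p, the probability Row plays Invest, from Column's indifference between Invest and Wait: 3p + (1−p) = 2p + 6(1−p), giving p = 5/6.
Since Column is indifferent in equilibrium, Column's expected payoff equals the payoff from either column against (5/6, 1/6). Using Invest: 3(5/6) + (1/6) = 8/3.

8/3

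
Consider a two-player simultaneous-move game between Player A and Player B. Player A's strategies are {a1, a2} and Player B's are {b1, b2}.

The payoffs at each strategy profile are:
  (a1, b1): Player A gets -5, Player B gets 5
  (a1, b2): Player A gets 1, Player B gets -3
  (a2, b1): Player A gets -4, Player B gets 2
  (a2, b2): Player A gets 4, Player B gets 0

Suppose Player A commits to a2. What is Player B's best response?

b1

Against a2, Player B earns 2 from b1 and 0 from b2.
So b1 is the best response.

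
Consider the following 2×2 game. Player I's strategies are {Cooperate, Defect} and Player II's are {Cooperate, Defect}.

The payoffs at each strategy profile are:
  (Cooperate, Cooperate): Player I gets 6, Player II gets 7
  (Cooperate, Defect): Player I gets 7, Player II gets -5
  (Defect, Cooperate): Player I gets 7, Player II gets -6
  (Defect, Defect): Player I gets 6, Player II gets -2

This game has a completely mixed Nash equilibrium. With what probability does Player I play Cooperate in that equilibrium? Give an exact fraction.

Let r be the probability that Player I plays Cooperate. In a completely mixed equilibrium, Player II must be indifferent between Cooperate and Defect.
Player II's expected payoff from Cooperate is 7r − 6(1−r); from Defect it is −5r − 2(1−r).
Setting these equal: 13r − 6 = −3r − 2, so r = 1/4.

1/4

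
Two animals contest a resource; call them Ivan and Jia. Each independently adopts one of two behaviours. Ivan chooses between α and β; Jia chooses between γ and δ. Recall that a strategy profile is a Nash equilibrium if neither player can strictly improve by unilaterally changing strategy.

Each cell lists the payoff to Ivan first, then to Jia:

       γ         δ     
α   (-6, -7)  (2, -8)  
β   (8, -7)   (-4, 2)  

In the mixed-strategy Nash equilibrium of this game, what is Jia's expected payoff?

-7

First find x, the probability Ivan plays α, from Jia's indifference between γ and δ: −7x − 7(1−x) = −8x + 2(1−x), giving x = 9/10.
Since Jia is indifferent in equilibrium, Jia's expected payoff equals the payoff from either column against (9/10, 1/10). Using γ: −7(9/10) − 7(1/10) = -7.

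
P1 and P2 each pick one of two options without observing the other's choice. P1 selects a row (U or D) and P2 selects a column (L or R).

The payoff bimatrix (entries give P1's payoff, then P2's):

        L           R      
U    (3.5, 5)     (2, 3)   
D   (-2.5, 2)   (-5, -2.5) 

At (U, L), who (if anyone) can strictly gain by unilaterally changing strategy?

Neither

P1 at (U, L) earns 3.5; deviating to D yields -2.5 — not better.
P2 earns 5; deviating to R yields 3 — not better.
Neither player can strictly improve; the profile is a Nash equilibrium.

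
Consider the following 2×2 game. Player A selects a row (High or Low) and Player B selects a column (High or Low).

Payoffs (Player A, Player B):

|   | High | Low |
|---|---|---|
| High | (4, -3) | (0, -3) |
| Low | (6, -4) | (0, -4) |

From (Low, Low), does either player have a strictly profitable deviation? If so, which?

Player A at (Low, Low) earns 0; deviating to High yields 0 — not better.
Player B earns -4; deviating to High yields -4 — not better.
Neither player can strictly improve; the profile is a Nash equilibrium.

Neither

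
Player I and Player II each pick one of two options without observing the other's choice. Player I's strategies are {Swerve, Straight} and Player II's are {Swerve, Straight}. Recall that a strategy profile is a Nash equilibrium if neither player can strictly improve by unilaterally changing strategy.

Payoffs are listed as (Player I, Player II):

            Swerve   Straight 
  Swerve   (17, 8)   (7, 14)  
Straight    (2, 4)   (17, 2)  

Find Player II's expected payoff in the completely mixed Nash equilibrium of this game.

First find x, the probability Player I plays Swerve, from Player II's indifference between Swerve and Straight: 8x + 4(1−x) = 14x + 2(1−x), giving x = 1/4.
Since Player II is indifferent in equilibrium, Player II's expected payoff equals the payoff from either column against (1/4, 3/4). Using Swerve: 8(1/4) + 4(3/4) = 5.

5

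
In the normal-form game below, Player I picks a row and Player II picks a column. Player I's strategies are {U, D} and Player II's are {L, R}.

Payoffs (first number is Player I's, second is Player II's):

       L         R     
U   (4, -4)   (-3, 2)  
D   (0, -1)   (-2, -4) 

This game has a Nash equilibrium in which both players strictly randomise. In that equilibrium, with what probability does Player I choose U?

Let p be the probability that Player I plays U. In a completely mixed equilibrium, Player II must be indifferent between L and R.
Player II's expected payoff from L is −4p − (1−p); from R it is 2p − 4(1−p).
Setting these equal: −3p − 1 = 6p − 4, so p = 1/3.

1/3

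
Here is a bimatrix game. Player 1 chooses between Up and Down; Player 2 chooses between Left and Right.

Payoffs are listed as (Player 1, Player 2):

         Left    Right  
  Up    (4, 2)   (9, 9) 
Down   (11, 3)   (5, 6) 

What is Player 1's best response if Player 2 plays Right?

Against Right, Player 1 earns 9 from Up and 5 from Down.
So Up is the best response.

Up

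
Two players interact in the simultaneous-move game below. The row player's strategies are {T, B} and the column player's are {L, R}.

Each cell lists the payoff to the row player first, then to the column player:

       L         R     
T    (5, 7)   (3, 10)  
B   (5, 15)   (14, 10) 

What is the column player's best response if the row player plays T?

Against T, the column player earns 7 from L and 10 from R.
So R is the best response.

R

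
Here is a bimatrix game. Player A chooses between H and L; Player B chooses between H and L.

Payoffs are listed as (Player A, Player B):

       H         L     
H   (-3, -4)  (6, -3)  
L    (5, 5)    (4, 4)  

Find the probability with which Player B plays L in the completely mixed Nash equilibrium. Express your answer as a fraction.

Let c be the probability that Player B plays H. In a completely mixed equilibrium, Player A must be indifferent between H and L.
Player A's expected payoff from H is −3c + 6(1−c); from L it is 5c + 4(1−c).
Setting these equal: −9c + 6 = c + 4, so c = 1/5.
Therefore Player B plays L with probability 1 − 1/5 = 4/5.

4/5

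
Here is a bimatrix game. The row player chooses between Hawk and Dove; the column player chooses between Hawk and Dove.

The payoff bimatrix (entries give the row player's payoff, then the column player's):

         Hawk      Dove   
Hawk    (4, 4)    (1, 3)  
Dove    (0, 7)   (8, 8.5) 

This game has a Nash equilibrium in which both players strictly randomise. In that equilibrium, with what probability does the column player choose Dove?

Let y be the probability that the column player plays Hawk. In a completely mixed equilibrium, the row player must be indifferent between Hawk and Dove.
The row player's expected payoff from Hawk is 4y + (1−y); from Dove it is 8(1−y).
Setting these equal: 3y + 1 = −8y + 8, so y = 7/11.
Therefore the column player plays Dove with probability 1 − 7/11 = 4/11.

4/11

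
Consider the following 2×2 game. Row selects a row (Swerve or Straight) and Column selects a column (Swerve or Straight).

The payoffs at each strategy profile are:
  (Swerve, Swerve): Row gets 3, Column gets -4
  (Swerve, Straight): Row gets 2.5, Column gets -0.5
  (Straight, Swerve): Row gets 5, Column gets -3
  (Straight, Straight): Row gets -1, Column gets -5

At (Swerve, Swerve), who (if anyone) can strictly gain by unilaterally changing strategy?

Row at (Swerve, Swerve) earns 3; deviating to Straight yields 5 — a strict improvement.
Column earns -4; deviating to Straight yields -0.5 — a strict improvement.
Both Row and Column have strictly profitable deviations.

Both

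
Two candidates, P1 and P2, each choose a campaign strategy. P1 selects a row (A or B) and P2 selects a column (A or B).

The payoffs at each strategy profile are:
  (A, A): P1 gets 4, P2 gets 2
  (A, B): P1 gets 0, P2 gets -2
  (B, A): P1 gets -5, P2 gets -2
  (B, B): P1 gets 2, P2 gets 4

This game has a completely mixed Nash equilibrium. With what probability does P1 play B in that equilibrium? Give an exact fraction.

Let x be the probability that P1 plays A. In a completely mixed equilibrium, P2 must be indifferent between A and B.
P2's expected payoff from A is 2x − 2(1−x); from B it is −2x + 4(1−x).
Setting these equal: 4x − 2 = −6x + 4, so x = 3/5.
Therefore P1 plays B with probability 1 − 3/5 = 2/5.

2/5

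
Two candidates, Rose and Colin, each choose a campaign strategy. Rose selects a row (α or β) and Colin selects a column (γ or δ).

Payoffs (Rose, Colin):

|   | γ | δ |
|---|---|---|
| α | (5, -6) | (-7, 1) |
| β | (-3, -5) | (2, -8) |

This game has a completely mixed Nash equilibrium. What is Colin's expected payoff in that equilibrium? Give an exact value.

-53/10

First find x, the probability Rose plays α, from Colin's indifference between γ and δ: −6x − 5(1−x) = x − 8(1−x), giving x = 3/10.
Since Colin is indifferent in equilibrium, Colin's expected payoff equals the payoff from either column against (3/10, 7/10). Using γ: −6(3/10) − 5(7/10) = -53/10.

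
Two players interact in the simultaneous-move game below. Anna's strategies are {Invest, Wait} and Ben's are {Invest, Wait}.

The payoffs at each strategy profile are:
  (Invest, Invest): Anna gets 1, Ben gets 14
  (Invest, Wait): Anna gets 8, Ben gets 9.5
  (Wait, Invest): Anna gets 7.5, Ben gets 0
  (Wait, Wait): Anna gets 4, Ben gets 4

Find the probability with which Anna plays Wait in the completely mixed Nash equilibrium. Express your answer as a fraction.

Let p be the probability that Anna plays Invest. In a completely mixed equilibrium, Ben must be indifferent between Invest and Wait.
Ben's expected payoff from Invest is 14p; from Wait it is 9.5p + 4(1−p).
Setting these equal: 14p = 5.5p + 4, so p = 8/17.
Therefore Anna plays Wait with probability 1 − 8/17 = 9/17.

9/17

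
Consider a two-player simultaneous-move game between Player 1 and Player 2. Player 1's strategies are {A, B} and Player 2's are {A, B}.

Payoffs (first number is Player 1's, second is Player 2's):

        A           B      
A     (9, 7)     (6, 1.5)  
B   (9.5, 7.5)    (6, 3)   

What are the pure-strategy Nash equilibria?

(B, A)

(A, A): Player 1 prefers B (9.5 > 9) — not an equilibrium.
(A, B): Player 2 prefers A (7 > 1.5) — not an equilibrium.
(B, A): Player 1 gets 9.5 ≥ 9 from A, and Player 2 gets 7.5 ≥ 3 from B — Nash equilibrium.
(B, B): Player 2 prefers A (7.5 > 3) — not an equilibrium.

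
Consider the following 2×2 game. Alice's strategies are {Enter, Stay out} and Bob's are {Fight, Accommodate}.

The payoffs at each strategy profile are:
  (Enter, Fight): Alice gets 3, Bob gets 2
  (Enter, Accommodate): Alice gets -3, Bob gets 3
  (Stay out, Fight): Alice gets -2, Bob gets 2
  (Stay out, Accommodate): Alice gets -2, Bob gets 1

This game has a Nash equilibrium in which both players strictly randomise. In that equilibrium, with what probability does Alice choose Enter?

Let x be the probability that Alice plays Enter. In a completely mixed equilibrium, Bob must be indifferent between Fight and Accommodate.
Bob's expected payoff from Fight is 2x + 2(1−x); from Accommodate it is 3x + (1−x).
Setting these equal: 2 = 2x + 1, so x = 1/2.

1/2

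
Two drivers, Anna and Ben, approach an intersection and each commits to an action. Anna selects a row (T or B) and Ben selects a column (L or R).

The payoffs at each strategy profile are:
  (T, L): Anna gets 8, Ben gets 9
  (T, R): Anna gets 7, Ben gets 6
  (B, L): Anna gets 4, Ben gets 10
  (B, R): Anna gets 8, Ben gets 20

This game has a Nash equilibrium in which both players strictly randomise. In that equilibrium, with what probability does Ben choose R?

4/5

Let q be the probability that Ben plays L. In a completely mixed equilibrium, Anna must be indifferent between T and B.
Anna's expected payoff from T is 8q + 7(1−q); from B it is 4q + 8(1−q).
Setting these equal: q + 7 = −4q + 8, so q = 1/5.
Therefore Ben plays R with probability 1 − 1/5 = 4/5.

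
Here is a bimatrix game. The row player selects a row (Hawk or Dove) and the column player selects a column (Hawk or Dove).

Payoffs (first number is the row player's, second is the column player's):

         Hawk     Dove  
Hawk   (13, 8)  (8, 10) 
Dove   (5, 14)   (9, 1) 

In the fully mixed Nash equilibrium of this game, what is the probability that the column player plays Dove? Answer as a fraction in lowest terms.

8/9

Let c be the probability that the column player plays Hawk. In a completely mixed equilibrium, the row player must be indifferent between Hawk and Dove.
The row player's expected payoff from Hawk is 13c + 8(1−c); from Dove it is 5c + 9(1−c).
Setting these equal: 5c + 8 = −4c + 9, so c = 1/9.
Therefore the column player plays Dove with probability 1 − 1/9 = 8/9.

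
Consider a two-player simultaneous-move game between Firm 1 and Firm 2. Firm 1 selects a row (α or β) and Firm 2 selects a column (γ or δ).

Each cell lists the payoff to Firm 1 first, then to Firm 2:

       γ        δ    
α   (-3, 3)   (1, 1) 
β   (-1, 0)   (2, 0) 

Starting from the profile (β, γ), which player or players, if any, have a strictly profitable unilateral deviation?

Neither

Firm 1 at (β, γ) earns -1; deviating to α yields -3 — not better.
Firm 2 earns 0; deviating to δ yields 0 — not better.
Neither player can strictly improve; the profile is a Nash equilibrium.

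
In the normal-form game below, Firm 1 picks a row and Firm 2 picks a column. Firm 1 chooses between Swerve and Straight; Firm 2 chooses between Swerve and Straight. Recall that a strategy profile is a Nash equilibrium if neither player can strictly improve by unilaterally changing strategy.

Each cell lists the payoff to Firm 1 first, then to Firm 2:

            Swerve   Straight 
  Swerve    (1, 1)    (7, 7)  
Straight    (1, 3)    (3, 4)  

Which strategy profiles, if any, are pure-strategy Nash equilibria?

(Swerve, Swerve): Firm 2 prefers Straight (7 > 1) — not an equilibrium.
(Swerve, Straight): Firm 1 gets 7 ≥ 3 from Straight, and Firm 2 gets 7 ≥ 1 from Swerve — Nash equilibrium.
(Straight, Swerve): Firm 2 prefers Straight (4 > 3) — not an equilibrium.
(Straight, Straight): Firm 1 prefers Swerve (7 > 3) — not an equilibrium.

(Swerve, Straight)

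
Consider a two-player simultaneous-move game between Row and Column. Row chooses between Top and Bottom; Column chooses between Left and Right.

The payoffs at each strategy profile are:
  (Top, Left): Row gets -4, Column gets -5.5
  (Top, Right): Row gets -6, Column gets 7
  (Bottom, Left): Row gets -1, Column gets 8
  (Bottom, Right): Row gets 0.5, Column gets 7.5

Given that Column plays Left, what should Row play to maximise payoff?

Bottom

Against Left, Row earns -4 from Top and -1 from Bottom.
So Bottom is the best response.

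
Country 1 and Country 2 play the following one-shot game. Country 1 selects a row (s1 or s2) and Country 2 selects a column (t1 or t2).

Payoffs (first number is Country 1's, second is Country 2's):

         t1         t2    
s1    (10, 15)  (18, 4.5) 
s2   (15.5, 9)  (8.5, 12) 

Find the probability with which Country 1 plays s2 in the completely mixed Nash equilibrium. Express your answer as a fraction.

Let r be the probability that Country 1 plays s1. In a completely mixed equilibrium, Country 2 must be indifferent between t1 and t2.
Country 2's expected payoff from t1 is 15r + 9(1−r); from t2 it is 4.5r + 12(1−r).
Setting these equal: 6r + 9 = −7.5r + 12, so r = 2/9.
Therefore Country 1 plays s2 with probability 1 − 2/9 = 7/9.

7/9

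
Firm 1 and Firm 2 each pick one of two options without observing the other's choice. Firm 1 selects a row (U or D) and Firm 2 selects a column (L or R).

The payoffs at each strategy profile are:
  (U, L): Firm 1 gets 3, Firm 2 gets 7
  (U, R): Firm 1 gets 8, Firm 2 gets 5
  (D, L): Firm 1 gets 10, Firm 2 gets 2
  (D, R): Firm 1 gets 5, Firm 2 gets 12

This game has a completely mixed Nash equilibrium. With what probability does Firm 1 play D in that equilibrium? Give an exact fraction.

1/6

Let x be the probability that Firm 1 plays U. In a completely mixed equilibrium, Firm 2 must be indifferent between L and R.
Firm 2's expected payoff from L is 7x + 2(1−x); from R it is 5x + 12(1−x).
Setting these equal: 5x + 2 = −7x + 12, so x = 5/6.
Therefore Firm 1 plays D with probability 1 − 5/6 = 1/6.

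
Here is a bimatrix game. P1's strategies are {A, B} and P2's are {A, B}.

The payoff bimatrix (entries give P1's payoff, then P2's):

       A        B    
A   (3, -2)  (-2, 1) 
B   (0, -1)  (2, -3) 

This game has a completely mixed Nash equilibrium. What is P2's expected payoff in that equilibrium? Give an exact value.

First find x, the probability P1 plays A, from P2's indifference between A and B: −2x − (1−x) = x − 3(1−x), giving x = 2/5.
Since P2 is indifferent in equilibrium, P2's expected payoff equals the payoff from either column against (2/5, 3/5). Using A: −2(2/5) − (3/5) = -7/5.

-7/5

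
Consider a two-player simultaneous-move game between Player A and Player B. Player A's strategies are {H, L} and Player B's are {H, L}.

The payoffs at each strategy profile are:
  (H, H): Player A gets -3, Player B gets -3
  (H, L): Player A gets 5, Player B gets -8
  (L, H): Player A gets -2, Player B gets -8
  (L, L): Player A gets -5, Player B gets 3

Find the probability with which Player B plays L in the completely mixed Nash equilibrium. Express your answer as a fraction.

Let c be the probability that Player B plays H. In a completely mixed equilibrium, Player A must be indifferent between H and L.
Player A's expected payoff from H is −3c + 5(1−c); from L it is −2c − 5(1−c).
Setting these equal: −8c + 5 = 3c − 5, so c = 10/11.
Therefore Player B plays L with probability 1 − 10/11 = 1/11.

1/11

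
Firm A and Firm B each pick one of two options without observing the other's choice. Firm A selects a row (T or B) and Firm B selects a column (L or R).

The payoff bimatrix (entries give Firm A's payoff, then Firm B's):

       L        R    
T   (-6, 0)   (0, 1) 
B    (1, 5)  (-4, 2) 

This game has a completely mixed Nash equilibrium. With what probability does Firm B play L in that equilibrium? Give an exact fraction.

4/11

Let q be the probability that Firm B plays L. In a completely mixed equilibrium, Firm A must be indifferent between T and B.
Firm A's expected payoff from T is −6q; from B it is q − 4(1−q).
Setting these equal: −6q = 5q − 4, so q = 4/11.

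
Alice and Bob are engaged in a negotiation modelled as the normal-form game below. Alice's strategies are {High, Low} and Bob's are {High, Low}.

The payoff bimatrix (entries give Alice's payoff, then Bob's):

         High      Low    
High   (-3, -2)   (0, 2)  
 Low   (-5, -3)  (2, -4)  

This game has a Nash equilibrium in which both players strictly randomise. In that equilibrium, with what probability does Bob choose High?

Let y be the probability that Bob plays High. In a completely mixed equilibrium, Alice must be indifferent between High and Low.
Alice's expected payoff from High is −3y; from Low it is −5y + 2(1−y).
Setting these equal: −3y = −7y + 2, so y = 1/2.

1/2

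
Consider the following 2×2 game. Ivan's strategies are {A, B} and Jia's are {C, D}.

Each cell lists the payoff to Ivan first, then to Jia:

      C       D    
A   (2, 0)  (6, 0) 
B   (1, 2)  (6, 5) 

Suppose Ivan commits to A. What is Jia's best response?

Against A, Jia earns 0 from C and 0 from D.
So either strategy is a best response.

either — both C and D are best responses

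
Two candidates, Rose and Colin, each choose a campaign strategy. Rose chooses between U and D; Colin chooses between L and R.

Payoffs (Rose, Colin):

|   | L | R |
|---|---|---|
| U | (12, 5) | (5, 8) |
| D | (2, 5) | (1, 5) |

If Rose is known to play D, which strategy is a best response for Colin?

Against D, Colin earns 5 from L and 5 from R.
So either strategy is a best response.

either — both L and R are best responses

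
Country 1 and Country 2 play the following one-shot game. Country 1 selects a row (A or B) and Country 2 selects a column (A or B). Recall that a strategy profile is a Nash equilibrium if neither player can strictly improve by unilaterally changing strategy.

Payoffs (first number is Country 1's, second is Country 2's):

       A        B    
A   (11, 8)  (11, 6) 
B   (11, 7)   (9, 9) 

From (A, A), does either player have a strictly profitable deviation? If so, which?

Neither

Country 1 at (A, A) earns 11; deviating to B yields 11 — not better.
Country 2 earns 8; deviating to B yields 6 — not better.
Neither player can strictly improve; the profile is a Nash equilibrium.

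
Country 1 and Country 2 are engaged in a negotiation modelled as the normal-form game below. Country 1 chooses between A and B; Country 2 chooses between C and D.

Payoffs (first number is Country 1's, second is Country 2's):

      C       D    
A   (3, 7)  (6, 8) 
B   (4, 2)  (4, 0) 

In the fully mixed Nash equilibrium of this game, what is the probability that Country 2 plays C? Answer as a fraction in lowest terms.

Let c be the probability that Country 2 plays C. In a completely mixed equilibrium, Country 1 must be indifferent between A and B.
Country 1's expected payoff from A is 3c + 6(1−c); from B it is 4c + 4(1−c).
Setting these equal: −3c + 6 = 4, so c = 2/3.

2/3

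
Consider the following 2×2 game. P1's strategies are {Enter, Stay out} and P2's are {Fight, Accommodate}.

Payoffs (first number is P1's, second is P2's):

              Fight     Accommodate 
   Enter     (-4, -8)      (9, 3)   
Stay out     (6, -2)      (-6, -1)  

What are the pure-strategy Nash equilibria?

(Enter, Fight): P1 prefers Stay out (6 > -4); P2 prefers Accommodate (3 > -8) — not an equilibrium.
(Enter, Accommodate): P1 gets 9 ≥ -6 from Stay out, and P2 gets 3 ≥ -8 from Fight — Nash equilibrium.
(Stay out, Fight): P2 prefers Accommodate (-1 > -2) — not an equilibrium.
(Stay out, Accommodate): P1 prefers Enter (9 > -6) — not an equilibrium.

(Enter, Accommodate)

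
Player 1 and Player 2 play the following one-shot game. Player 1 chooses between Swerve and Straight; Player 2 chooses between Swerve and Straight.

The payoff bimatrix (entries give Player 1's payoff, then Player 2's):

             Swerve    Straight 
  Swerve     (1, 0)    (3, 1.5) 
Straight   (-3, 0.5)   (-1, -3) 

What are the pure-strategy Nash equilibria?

(Swerve, Swerve): Player 2 prefers Straight (1.5 > 0) — not an equilibrium.
(Swerve, Straight): Player 1 gets 3 ≥ -1 from Straight, and Player 2 gets 1.5 ≥ 0 from Swerve — Nash equilibrium.
(Straight, Swerve): Player 1 prefers Swerve (1 > -3) — not an equilibrium.
(Straight, Straight): Player 1 prefers Swerve (3 > -1); Player 2 prefers Swerve (0.5 > -3) — not an equilibrium.

(Swerve, Straight)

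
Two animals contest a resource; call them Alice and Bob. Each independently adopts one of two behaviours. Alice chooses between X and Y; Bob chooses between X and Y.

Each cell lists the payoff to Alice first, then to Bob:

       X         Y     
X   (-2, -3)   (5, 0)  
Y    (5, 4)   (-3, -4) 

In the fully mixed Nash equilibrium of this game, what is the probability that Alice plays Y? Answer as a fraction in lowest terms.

3/11

Let p be the probability that Alice plays X. In a completely mixed equilibrium, Bob must be indifferent between X and Y.
Bob's expected payoff from X is −3p + 4(1−p); from Y it is −4(1−p).
Setting these equal: −7p + 4 = 4p − 4, so p = 8/11.
Therefore Alice plays Y with probability 1 − 8/11 = 3/11.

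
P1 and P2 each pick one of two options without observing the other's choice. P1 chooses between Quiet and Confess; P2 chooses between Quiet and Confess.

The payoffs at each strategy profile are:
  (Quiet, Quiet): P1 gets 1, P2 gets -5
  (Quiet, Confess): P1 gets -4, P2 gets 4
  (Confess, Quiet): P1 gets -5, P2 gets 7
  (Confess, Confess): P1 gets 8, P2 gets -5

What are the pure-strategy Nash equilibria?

(Quiet, Quiet): P2 prefers Confess (4 > -5) — not an equilibrium.
(Quiet, Confess): P1 prefers Confess (8 > -4) — not an equilibrium.
(Confess, Quiet): P1 prefers Quiet (1 > -5) — not an equilibrium.
(Confess, Confess): P2 prefers Quiet (7 > -5) — not an equilibrium.

none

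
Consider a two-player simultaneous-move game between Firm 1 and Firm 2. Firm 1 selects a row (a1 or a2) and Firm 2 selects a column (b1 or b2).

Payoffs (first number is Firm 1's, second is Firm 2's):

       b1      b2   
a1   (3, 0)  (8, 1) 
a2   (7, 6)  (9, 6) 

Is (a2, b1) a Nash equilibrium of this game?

At (a2, b1), Firm 1 earns 7; switching to a1 would give 3, so Firm 1 has no profitable deviation.
Firm 2 earns 6; switching to b2 would give 6, so Firm 2 has no profitable deviation.
Neither player can gain by a unilateral deviation, so this profile is a Nash equilibrium.

Yes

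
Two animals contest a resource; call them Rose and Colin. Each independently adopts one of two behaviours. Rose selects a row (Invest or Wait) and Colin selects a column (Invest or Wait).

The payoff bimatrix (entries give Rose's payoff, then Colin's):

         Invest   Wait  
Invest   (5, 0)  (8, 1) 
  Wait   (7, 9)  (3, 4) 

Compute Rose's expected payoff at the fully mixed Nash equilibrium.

First find y, the probability Colin plays Invest, from Rose's indifference between Invest and Wait: 5y + 8(1−y) = 7y + 3(1−y), giving y = 5/7.
Since Rose is indifferent in equilibrium, Rose's expected payoff equals the payoff from either row against (5/7, 2/7). Using Invest: 5(5/7) + 8(2/7) = 41/7.

41/7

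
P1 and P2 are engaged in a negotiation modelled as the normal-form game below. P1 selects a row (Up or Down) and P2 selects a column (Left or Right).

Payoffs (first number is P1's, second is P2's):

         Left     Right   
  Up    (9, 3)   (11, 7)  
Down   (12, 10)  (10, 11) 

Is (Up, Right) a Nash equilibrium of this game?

Yes

At (Up, Right), P1 earns 11; switching to Down would give 10, so P1 has no profitable deviation.
P2 earns 7; switching to Left would give 3, so P2 has no profitable deviation.
Neither player can gain by a unilateral deviation, so this profile is a Nash equilibrium.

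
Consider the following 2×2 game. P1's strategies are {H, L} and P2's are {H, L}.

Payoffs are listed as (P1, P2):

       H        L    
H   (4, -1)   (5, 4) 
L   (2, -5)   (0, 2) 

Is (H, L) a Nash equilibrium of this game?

At (H, L), P1 earns 5; switching to L would give 0, so P1 has no profitable deviation.
P2 earns 4; switching to H would give -1, so P2 has no profitable deviation.
Neither player can gain by a unilateral deviation, so this profile is a Nash equilibrium.

Yes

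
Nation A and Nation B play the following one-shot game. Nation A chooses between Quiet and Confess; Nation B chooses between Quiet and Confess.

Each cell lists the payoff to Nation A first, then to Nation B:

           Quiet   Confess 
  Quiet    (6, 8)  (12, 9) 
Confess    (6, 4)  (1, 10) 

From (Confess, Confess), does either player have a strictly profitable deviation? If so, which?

Nation A

Nation A at (Confess, Confess) earns 1; deviating to Quiet yields 12 — a strict improvement.
Nation B earns 10; deviating to Quiet yields 4 — not better.
Only Nation A has a strictly profitable deviation.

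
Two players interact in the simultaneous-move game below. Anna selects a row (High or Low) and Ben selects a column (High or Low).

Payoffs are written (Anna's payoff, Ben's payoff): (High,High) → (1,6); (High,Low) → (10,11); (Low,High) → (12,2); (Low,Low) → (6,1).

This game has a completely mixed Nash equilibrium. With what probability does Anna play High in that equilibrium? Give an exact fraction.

1/6

Let p be the probability that Anna plays High. In a completely mixed equilibrium, Ben must be indifferent between High and Low.
Ben's expected payoff from High is 6p + 2(1−p); from Low it is 11p + (1−p).
Setting these equal: 4p + 2 = 10p + 1, so p = 1/6.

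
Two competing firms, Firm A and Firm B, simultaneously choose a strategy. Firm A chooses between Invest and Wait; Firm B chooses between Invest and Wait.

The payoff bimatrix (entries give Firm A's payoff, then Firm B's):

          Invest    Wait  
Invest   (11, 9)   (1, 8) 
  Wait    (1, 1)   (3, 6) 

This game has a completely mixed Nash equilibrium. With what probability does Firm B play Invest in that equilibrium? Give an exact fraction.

Let c be the probability that Firm B plays Invest. In a completely mixed equilibrium, Firm A must be indifferent between Invest and Wait.
Firm A's expected payoff from Invest is 11c + (1−c); from Wait it is c + 3(1−c).
Setting these equal: 10c + 1 = −2c + 3, so c = 1/6.

1/6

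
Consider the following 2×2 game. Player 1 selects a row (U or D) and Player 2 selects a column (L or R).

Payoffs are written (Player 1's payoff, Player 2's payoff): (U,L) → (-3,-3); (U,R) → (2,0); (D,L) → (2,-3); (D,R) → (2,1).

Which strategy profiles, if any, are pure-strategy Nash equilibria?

(U, R) and (D, R)

(U, L): Player 1 prefers D (2 > -3); Player 2 prefers R (0 > -3) — not an equilibrium.
(U, R): Player 1 gets 2 ≥ 2 from D, and Player 2 gets 0 ≥ -3 from L — Nash equilibrium.
(D, L): Player 2 prefers R (1 > -3) — not an equilibrium.
(D, R): Player 1 gets 2 ≥ 2 from U, and Player 2 gets 1 ≥ -3 from L — Nash equilibrium.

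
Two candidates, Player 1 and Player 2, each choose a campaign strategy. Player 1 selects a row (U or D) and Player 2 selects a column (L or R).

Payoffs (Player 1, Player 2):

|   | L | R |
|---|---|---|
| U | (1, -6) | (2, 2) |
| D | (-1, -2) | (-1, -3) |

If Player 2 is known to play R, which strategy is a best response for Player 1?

U

Against R, Player 1 earns 2 from U and -1 from D.
So U is the best response.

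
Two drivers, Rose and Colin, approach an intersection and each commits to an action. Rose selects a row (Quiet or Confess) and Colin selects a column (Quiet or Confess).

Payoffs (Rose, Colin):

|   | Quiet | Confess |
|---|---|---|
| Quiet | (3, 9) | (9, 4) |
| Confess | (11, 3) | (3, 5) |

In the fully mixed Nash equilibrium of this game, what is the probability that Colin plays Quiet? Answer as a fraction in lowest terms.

Let y be the probability that Colin plays Quiet. In a completely mixed equilibrium, Rose must be indifferent between Quiet and Confess.
Rose's expected payoff from Quiet is 3y + 9(1−y); from Confess it is 11y + 3(1−y).
Setting these equal: −6y + 9 = 8y + 3, so y = 3/7.

3/7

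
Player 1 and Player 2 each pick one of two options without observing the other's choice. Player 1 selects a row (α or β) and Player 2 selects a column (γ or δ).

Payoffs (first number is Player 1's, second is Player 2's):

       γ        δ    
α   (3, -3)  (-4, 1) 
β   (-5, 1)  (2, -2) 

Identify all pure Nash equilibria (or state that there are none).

none

(α, γ): Player 2 prefers δ (1 > -3) — not an equilibrium.
(α, δ): Player 1 prefers β (2 > -4) — not an equilibrium.
(β, γ): Player 1 prefers α (3 > -5) — not an equilibrium.
(β, δ): Player 2 prefers γ (1 > -2) — not an equilibrium.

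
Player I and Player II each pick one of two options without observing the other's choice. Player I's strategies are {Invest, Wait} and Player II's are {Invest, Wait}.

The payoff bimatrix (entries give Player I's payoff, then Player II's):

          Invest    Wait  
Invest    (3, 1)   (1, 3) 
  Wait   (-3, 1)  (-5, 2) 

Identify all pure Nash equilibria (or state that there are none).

(Invest, Invest): Player II prefers Wait (3 > 1) — not an equilibrium.
(Invest, Wait): Player I gets 1 ≥ -5 from Wait, and Player II gets 3 ≥ 1 from Invest — Nash equilibrium.
(Wait, Invest): Player I prefers Invest (3 > -3); Player II prefers Wait (2 > 1) — not an equilibrium.
(Wait, Wait): Player I prefers Invest (1 > -5) — not an equilibrium.

(Invest, Wait)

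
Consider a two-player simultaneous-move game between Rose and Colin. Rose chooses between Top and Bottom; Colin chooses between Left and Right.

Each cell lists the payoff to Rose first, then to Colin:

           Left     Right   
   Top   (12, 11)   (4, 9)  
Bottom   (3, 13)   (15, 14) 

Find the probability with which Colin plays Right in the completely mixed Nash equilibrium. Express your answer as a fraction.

Let y be the probability that Colin plays Left. In a completely mixed equilibrium, Rose must be indifferent between Top and Bottom.
Rose's expected payoff from Top is 12y + 4(1−y); from Bottom it is 3y + 15(1−y).
Setting these equal: 8y + 4 = −12y + 15, so y = 11/20.
Therefore Colin plays Right with probability 1 − 11/20 = 9/20.

9/20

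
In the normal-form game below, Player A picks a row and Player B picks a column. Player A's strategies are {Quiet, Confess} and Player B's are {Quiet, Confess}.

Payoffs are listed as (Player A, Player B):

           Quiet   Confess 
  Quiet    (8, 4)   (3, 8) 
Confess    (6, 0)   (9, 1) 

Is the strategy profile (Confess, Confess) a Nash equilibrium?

Yes

At (Confess, Confess), Player A earns 9; switching to Quiet would give 3, so Player A has no profitable deviation.
Player B earns 1; switching to Quiet would give 0, so Player B has no profitable deviation.
Neither player can gain by a unilateral deviation, so this profile is a Nash equilibrium.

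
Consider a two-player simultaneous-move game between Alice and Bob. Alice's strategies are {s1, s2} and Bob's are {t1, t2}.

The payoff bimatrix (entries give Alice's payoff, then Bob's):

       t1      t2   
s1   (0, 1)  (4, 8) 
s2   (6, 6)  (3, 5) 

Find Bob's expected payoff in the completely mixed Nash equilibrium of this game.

First find p, the probability Alice plays s1, from Bob's indifference between t1 and t2: p + 6(1−p) = 8p + 5(1−p), giving p = 1/8.
Since Bob is indifferent in equilibrium, Bob's expected payoff equals the payoff from either column against (1/8, 7/8). Using t1: (1/8) + 6(7/8) = 43/8.

43/8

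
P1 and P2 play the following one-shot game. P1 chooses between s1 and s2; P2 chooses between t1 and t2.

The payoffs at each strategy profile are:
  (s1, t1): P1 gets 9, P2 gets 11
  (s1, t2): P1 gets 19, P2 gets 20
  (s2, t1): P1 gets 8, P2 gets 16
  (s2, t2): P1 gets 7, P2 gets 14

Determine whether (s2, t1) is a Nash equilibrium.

No

At (s2, t1), P1 earns 8; switching to s1 would give 9, so P1 would deviate.
P2 earns 16; switching to t2 would give 14, so P2 has no profitable deviation.
Since at least one player can profitably deviate, this is not a Nash equilibrium.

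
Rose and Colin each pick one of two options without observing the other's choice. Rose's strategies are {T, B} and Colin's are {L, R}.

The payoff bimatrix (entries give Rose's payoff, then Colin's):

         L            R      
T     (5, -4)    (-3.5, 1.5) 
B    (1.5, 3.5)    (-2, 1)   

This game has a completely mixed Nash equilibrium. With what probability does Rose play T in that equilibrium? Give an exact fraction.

5/16

Let p be the probability that Rose plays T. In a completely mixed equilibrium, Colin must be indifferent between L and R.
Colin's expected payoff from L is −4p + 3.5(1−p); from R it is 1.5p + (1−p).
Setting these equal: −7.5p + 3.5 = 0.5p + 1, so p = 5/16.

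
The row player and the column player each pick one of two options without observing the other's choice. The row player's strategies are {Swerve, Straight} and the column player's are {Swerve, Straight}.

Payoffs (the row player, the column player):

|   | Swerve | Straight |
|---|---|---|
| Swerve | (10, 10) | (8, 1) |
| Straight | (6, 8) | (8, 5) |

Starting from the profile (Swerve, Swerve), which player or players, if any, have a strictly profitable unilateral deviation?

Neither

The row player at (Swerve, Swerve) earns 10; deviating to Straight yields 6 — not better.
The column player earns 10; deviating to Straight yields 1 — not better.
Neither player can strictly improve; the profile is a Nash equilibrium.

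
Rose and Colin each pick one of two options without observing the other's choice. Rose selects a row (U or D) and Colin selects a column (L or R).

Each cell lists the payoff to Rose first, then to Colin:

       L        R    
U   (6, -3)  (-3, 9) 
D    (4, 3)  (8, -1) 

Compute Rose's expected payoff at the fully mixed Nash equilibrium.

First find y, the probability Colin plays L, from Rose's indifference between U and D: 6y − 3(1−y) = 4y + 8(1−y), giving y = 11/13.
Since Rose is indifferent in equilibrium, Rose's expected payoff equals the payoff from either row against (11/13, 2/13). Using U: 6(11/13) − 3(2/13) = 60/13.

60/13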